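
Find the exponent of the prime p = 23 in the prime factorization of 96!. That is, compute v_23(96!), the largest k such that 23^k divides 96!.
v_23(96!) = 4

Legendre's formula: v_p(n!) = Σ_{k ≥ 1} ⌊n / p^k⌋. For p = 23, n = 96, the terms are:
  ⌊96/23^1⌋ = ⌊96/23⌋ = 4
(the next term ⌊96/23^2⌋ = 0, terminating the sum). Summing: v_23(96!) = 4 = 4.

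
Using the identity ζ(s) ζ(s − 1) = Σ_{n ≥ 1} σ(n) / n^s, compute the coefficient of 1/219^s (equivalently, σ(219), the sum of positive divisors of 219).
σ(219) = 296

In the product (Σ m^0/m^s)(Σ k / k^s) = Σ (Σ_{d | n} d) / n^s, the coefficient of 1/n^s is σ(n) = Σ_{d | n} d. For n = 219, divisors are [1, 3, 73, 219]; summing: σ(219) = 296.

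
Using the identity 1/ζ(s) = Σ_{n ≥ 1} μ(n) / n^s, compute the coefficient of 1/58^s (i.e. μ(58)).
μ(58) = 1

Factor n = 58 = 2 · 29. μ(n) = 0 if any exponent ≥ 2 (not squarefree); otherwise μ(n) = (−1)^{ω(n)} where ω(n) is the number of distinct prime factors. Applying: μ(58) = 1.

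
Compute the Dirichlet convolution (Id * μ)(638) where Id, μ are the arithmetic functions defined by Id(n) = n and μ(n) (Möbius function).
(Id * μ)(638) = 280

Divisors of 638: [1, 2, 11, 22, 29, 58, 319, 638]. For each d | 638:
  d = 1: Id(1) · μ(638/1) = 1 · -1 = -1
  d = 2: Id(2) · μ(638/2) = 2 · 1 = 2
  d = 11: Id(11) · μ(638/11) = 11 · 1 = 11
  d = 22: Id(22) · μ(638/22) = 22 · -1 = -22
  d = 29: Id(29) · μ(638/29) = 29 · 1 = 29
  d = 58: Id(58) · μ(638/58) = 58 · -1 = -58
  d = 319: Id(319) · μ(638/319) = 319 · -1 = -319
  d = 638: Id(638) · μ(638/638) = 638 · 1 = 638
Summing: (Id * μ)(638) = -1 + 2 + 11 + -22 + 29 + -58 + -319 + 638 = 280.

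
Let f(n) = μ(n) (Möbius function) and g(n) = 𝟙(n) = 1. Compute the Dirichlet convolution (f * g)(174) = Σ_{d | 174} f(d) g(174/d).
(μ * 𝟙)(174) = 0

Divisors of 174: [1, 2, 3, 6, 29, 58, 87, 174]. For each d | 174:
  d = 1: μ(1) · 𝟙(174/1) = 1 · 1 = 1
  d = 2: μ(2) · 𝟙(174/2) = -1 · 1 = -1
  d = 3: μ(3) · 𝟙(174/3) = -1 · 1 = -1
  d = 6: μ(6) · 𝟙(174/6) = 1 · 1 = 1
  d = 29: μ(29) · 𝟙(174/29) = -1 · 1 = -1
  d = 58: μ(58) · 𝟙(174/58) = 1 · 1 = 1
  d = 87: μ(87) · 𝟙(174/87) = 1 · 1 = 1
  d = 174: μ(174) · 𝟙(174/174) = -1 · 1 = -1
Summing: (μ * 𝟙)(174) = 1 + -1 + -1 + 1 + -1 + 1 + 1 + -1 = 0.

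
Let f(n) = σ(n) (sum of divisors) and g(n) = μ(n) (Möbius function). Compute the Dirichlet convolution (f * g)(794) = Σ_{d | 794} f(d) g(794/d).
(σ * μ)(794) = 794

Divisors of 794: [1, 2, 397, 794]. For each d | 794:
  d = 1: σ(1) · μ(794/1) = 1 · 1 = 1
  d = 2: σ(2) · μ(794/2) = 3 · -1 = -3
  d = 397: σ(397) · μ(794/397) = 398 · -1 = -398
  d = 794: σ(794) · μ(794/794) = 1194 · 1 = 1194
Summing: (σ * μ)(794) = 1 + -3 + -398 + 1194 = 794.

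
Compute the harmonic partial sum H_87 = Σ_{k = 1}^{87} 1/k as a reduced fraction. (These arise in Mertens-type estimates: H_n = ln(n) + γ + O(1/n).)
H_87 = 3706795349055853229324900260857622319/734184632222154704090370027645633600

Direct summation: H_87 = 1 + 1/2 + ... + 1/87. The least common denominator is lcm(1, ..., 87) = 8076030954443701744994070304101969600; over this denominator the numerator is 8076030954443701744994070304101969600 + 4038015477221850872497035152050984800 + 2692010318147900581664690101367323200 + 2019007738610925436248517576025492400 + 1615206190888740348998814060820393920 + 1346005159073950290832345050683661600 + 1153718707777671677856295757728852800 + 1009503869305462718124258788012746200 + 897336772715966860554896700455774400 + 807603095444370174499407030410196960 + 734184632222154704090370027645633600 + 673002579536975145416172525341830800 + 621233150341823211153390023392459200 + 576859353888835838928147878864426400 + 538402063629580116332938020273464640 + 504751934652731359062129394006373100 + 475060644379041279117298253182468800 + 448668386357983430277448350227887200 + 425054260760194828683898437057998400 + 403801547722185087249703515205098480 + 384572902592557225952098585909617600 + 367092316111077352045185013822816800 + 351131780627987032391046534960955200 + 336501289768487572708086262670915400 + 323041238177748069799762812164078784 + 310616575170911605576695011696229600 + 299112257571988953518298900151924800 + 288429676944417919464073939432213200 + 278483826015300060172209320831102400 + 269201031814790058166469010136732320 + 260517127562700056290131300132321600 + 252375967326365679531064697003186550 + 244728210740718234696790009215211200 + 237530322189520639558649126591234400 + 230743741555534335571259151545770560 + 224334193178991715138724175113943600 + 218271106876856803918758656867620800 + 212527130380097414341949218528999200 + 207077716780607737051130007797486400 + 201900773861092543624851757602549240 + 196976364742529310853513909856145600 + 192286451296278612976049292954808800 + 187814673359155854534745821025627200 + 183546158055538676022592506911408400 + 179467354543193372110979340091154880 + 175565890313993516195523267480477600 + 171830445839227696702001495831956800 + 168250644884243786354043131335457700 + 164816958253953096836613679675550400 + 161520619088874034899881406082039392 + 158353548126347093039099417727489600 + 155308287585455802788347505848114800 + 152377942536673617830076798190603200 + 149556128785994476759149450075962400 + 146836926444430940818074005529126720 + 144214838472208959732036969716106600 + 141684753586731609561299479019332800 + 139241913007650030086104660415551200 + 136881880583791554999899496679694400 + 134600515907395029083234505068366160 + 132393950072847569590066726296753600 + 130258563781350028145065650066160800 + 128190967530852408650699528636539200 + 126187983663182839765532348501593275 + 124246630068364642230678004678491840 + 122364105370359117348395004607605600 + 120537775439458234999911497076148800 + 118765161094760319779324563295617200 + 117043926875995677463682178320318400 + 115371870777767167785629575772885280 + 113746914851319742887240426818337600 + 112167096589495857569362087556971800 + 110630561019776736232795483617835200 + 109135553438428401959379328433810400 + 107680412725916023266587604054692928 + 106263565190048707170974609264499600 + 104883518888879243441481432520804800 + 103538858390303868525565003898743200 + 102228239929667110696127472203822400 + 100950386930546271812425878801274620 + 99704085857329651172766300050641600 + 98488182371264655426756954928072800 + 97301577764381948734868316916891200 + 96143225648139306488024646477404400 + 95012128875808255823459650636493760 + 93907336679577927267372910512813600 + 92827942005100020057403106943700800 = 40774748839614385522573902869433845509, so H_87 = 40774748839614385522573902869433845509/8076030954443701744994070304101969600; reducing by gcd(40774748839614385522573902869433845509, 8076030954443701744994070304101969600) = 11 gives 3706795349055853229324900260857622319/734184632222154704090370027645633600 ≈ 5.04886. (The PNT-adjacent estimate ln(87) + γ ≈ 5.04312 matches within O(1/n).)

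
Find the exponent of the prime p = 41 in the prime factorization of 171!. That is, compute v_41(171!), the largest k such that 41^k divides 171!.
v_41(171!) = 4

Legendre's formula: v_p(n!) = Σ_{k ≥ 1} ⌊n / p^k⌋. For p = 41, n = 171, the terms are:
  ⌊171/41^1⌋ = ⌊171/41⌋ = 4
(the next term ⌊171/41^2⌋ = 0, terminating the sum). Summing: v_41(171!) = 4 = 4.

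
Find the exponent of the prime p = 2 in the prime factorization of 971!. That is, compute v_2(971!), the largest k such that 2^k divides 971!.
v_2(971!) = 964

Legendre's formula: v_p(n!) = Σ_{k ≥ 1} ⌊n / p^k⌋. For p = 2, n = 971, the terms are:
  ⌊971/2^1⌋ = ⌊971/2⌋ = 485
  ⌊971/2^2⌋ = ⌊971/4⌋ = 242
  ⌊971/2^3⌋ = ⌊971/8⌋ = 121
  ⌊971/2^4⌋ = ⌊971/16⌋ = 60
  ⌊971/2^5⌋ = ⌊971/32⌋ = 30
  ⌊971/2^6⌋ = ⌊971/64⌋ = 15
  ⌊971/2^7⌋ = ⌊971/128⌋ = 7
  ⌊971/2^8⌋ = ⌊971/256⌋ = 3
  ⌊971/2^9⌋ = ⌊971/512⌋ = 1
(the next term ⌊971/2^10⌋ = 0, terminating the sum). Summing: v_2(971!) = 485 + 242 + 121 + 60 + 30 + 15 + 7 + 3 + 1 = 964.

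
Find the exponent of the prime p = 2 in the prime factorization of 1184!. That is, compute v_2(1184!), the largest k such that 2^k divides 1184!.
v_2(1184!) = 1181

Legendre's formula: v_p(n!) = Σ_{k ≥ 1} ⌊n / p^k⌋. For p = 2, n = 1184, the terms are:
  ⌊1184/2^1⌋ = ⌊1184/2⌋ = 592
  ⌊1184/2^2⌋ = ⌊1184/4⌋ = 296
  ⌊1184/2^3⌋ = ⌊1184/8⌋ = 148
  ⌊1184/2^4⌋ = ⌊1184/16⌋ = 74
  ⌊1184/2^5⌋ = ⌊1184/32⌋ = 37
  ⌊1184/2^6⌋ = ⌊1184/64⌋ = 18
  ⌊1184/2^7⌋ = ⌊1184/128⌋ = 9
  ⌊1184/2^8⌋ = ⌊1184/256⌋ = 4
  ⌊1184/2^9⌋ = ⌊1184/512⌋ = 2
  ⌊1184/2^10⌋ = ⌊1184/1024⌋ = 1
(the next term ⌊1184/2^11⌋ = 0, terminating the sum). Summing: v_2(1184!) = 592 + 296 + 148 + 74 + 37 + 18 + 9 + 4 + 2 + 1 = 1181.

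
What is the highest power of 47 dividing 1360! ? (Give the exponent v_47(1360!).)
v_47(1360!) = 28

Legendre's formula: v_p(n!) = Σ_{k ≥ 1} ⌊n / p^k⌋. For p = 47, n = 1360, the terms are:
  ⌊1360/47^1⌋ = ⌊1360/47⌋ = 28
(the next term ⌊1360/47^2⌋ = 0, terminating the sum). Summing: v_47(1360!) = 28 = 28.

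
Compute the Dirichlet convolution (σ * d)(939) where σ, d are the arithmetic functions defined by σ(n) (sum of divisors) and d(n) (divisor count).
(σ * d)(939) = 1896

Divisors of 939: [1, 3, 313, 939]. For each d | 939:
  d = 1: σ(1) · d(939/1) = 1 · 4 = 4
  d = 3: σ(3) · d(939/3) = 4 · 2 = 8
  d = 313: σ(313) · d(939/313) = 314 · 2 = 628
  d = 939: σ(939) · d(939/939) = 1256 · 1 = 1256
Summing: (σ * d)(939) = 4 + 8 + 628 + 1256 = 1896.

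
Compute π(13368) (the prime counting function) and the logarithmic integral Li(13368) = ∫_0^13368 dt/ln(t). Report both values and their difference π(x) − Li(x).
π(13368) = 1586;  Li(13368) ≈ 1605.90;  π(x) − Li(x) ≈ -19.90.

Direct count of primes ≤ 13368 gives π(13368) = 1586. Numerical evaluation of the logarithmic integral gives Li(13368) ≈ 1605.90. The difference π(x) − Li(x) ≈ -19.90 is typically negative for small/moderate x (Li(x) overestimates), though Littlewood's theorem shows this sign changes infinitely often.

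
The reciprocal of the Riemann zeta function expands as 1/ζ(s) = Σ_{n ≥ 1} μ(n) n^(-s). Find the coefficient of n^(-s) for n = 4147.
μ(4147) = -1

Factor n = 4147 = 11 · 13 · 29. μ(n) = 0 if any exponent ≥ 2 (not squarefree); otherwise μ(n) = (−1)^{ω(n)} where ω(n) is the number of distinct prime factors. Applying: μ(4147) = -1.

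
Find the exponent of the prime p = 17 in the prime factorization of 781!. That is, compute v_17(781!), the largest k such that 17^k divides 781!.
v_17(781!) = 47

Legendre's formula: v_p(n!) = Σ_{k ≥ 1} ⌊n / p^k⌋. For p = 17, n = 781, the terms are:
  ⌊781/17^1⌋ = ⌊781/17⌋ = 45
  ⌊781/17^2⌋ = ⌊781/289⌋ = 2
(the next term ⌊781/17^3⌋ = 0, terminating the sum). Summing: v_17(781!) = 45 + 2 = 47.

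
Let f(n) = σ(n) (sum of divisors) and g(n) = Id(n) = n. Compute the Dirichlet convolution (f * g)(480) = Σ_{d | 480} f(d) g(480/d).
(σ * Id)(480) = 24717

Divisors of 480: [1, 2, 3, 4, 5, 6, 8, 10, 12, 15, 16, 20, 24, 30, 32, 40, 48, 60, 80, 96, 120, 160, 240, 480]. For each d | 480:
  d = 1: σ(1) · Id(480/1) = 1 · 480 = 480
  d = 2: σ(2) · Id(480/2) = 3 · 240 = 720
  d = 3: σ(3) · Id(480/3) = 4 · 160 = 640
  d = 4: σ(4) · Id(480/4) = 7 · 120 = 840
  d = 5: σ(5) · Id(480/5) = 6 · 96 = 576
  d = 6: σ(6) · Id(480/6) = 12 · 80 = 960
  d = 8: σ(8) · Id(480/8) = 15 · 60 = 900
  d = 10: σ(10) · Id(480/10) = 18 · 48 = 864
  d = 12: σ(12) · Id(480/12) = 28 · 40 = 1120
  d = 15: σ(15) · Id(480/15) = 24 · 32 = 768
  d = 16: σ(16) · Id(480/16) = 31 · 30 = 930
  d = 20: σ(20) · Id(480/20) = 42 · 24 = 1008
  d = 24: σ(24) · Id(480/24) = 60 · 20 = 1200
  d = 30: σ(30) · Id(480/30) = 72 · 16 = 1152
  d = 32: σ(32) · Id(480/32) = 63 · 15 = 945
  d = 40: σ(40) · Id(480/40) = 90 · 12 = 1080
  d = 48: σ(48) · Id(480/48) = 124 · 10 = 1240
  d = 60: σ(60) · Id(480/60) = 168 · 8 = 1344
  d = 80: σ(80) · Id(480/80) = 186 · 6 = 1116
  d = 96: σ(96) · Id(480/96) = 252 · 5 = 1260
  d = 120: σ(120) · Id(480/120) = 360 · 4 = 1440
  d = 160: σ(160) · Id(480/160) = 378 · 3 = 1134
  d = 240: σ(240) · Id(480/240) = 744 · 2 = 1488
  d = 480: σ(480) · Id(480/480) = 1512 · 1 = 1512
Summing: (σ * Id)(480) = 480 + 720 + 640 + 840 + 576 + 960 + 900 + 864 + 1120 + 768 + 930 + 1008 + 1200 + 1152 + 945 + 1080 + 1240 + 1344 + 1116 + 1260 + 1440 + 1134 + 1488 + 1512 = 24717.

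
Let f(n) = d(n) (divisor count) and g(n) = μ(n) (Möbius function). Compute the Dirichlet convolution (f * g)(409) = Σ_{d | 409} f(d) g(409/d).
(d * μ)(409) = 1

Divisors of 409: [1, 409]. For each d | 409:
  d = 1: d(1) · μ(409/1) = 1 · -1 = -1
  d = 409: d(409) · μ(409/409) = 2 · 1 = 2
Summing: (d * μ)(409) = -1 + 2 = 1.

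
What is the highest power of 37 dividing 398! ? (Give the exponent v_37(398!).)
v_37(398!) = 10

Legendre's formula: v_p(n!) = Σ_{k ≥ 1} ⌊n / p^k⌋. For p = 37, n = 398, the terms are:
  ⌊398/37^1⌋ = ⌊398/37⌋ = 10
(the next term ⌊398/37^2⌋ = 0, terminating the sum). Summing: v_37(398!) = 10 = 10.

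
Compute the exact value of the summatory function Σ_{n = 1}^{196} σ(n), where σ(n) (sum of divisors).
Σ_{n ≤ 196} σ(n) = 31713

Compute σ(n) for each 1 ≤ n ≤ 196: σ(1) = 1, σ(2) = 3, σ(3) = 4, σ(4) = 7, σ(5) = 6, σ(6) = 12, σ(7) = 8, σ(8) = 15, σ(9) = 13, σ(10) = 18, σ(11) = 12, σ(12) = 28, σ(13) = 14, σ(14) = 24, σ(15) = 24, σ(16) = 31, σ(17) = 18, σ(18) = 39, σ(19) = 20, σ(20) = 42, σ(21) = 32, σ(22) = 36, σ(23) = 24, σ(24) = 60, σ(25) = 31, σ(26) = 42, σ(27) = 40, σ(28) = 56, σ(29) = 30, σ(30) = 72, σ(31) = 32, σ(32) = 63, σ(33) = 48, σ(34) = 54, σ(35) = 48, σ(36) = 91, σ(37) = 38, σ(38) = 60, σ(39) = 56, σ(40) = 90, σ(41) = 42, σ(42) = 96, σ(43) = 44, σ(44) = 84, σ(45) = 78, σ(46) = 72, σ(47) = 48, σ(48) = 124, σ(49) = 57, σ(50) = 93, σ(51) = 72, σ(52) = 98, σ(53) = 54, σ(54) = 120, σ(55) = 72, σ(56) = 120, σ(57) = 80, σ(58) = 90, σ(59) = 60, σ(60) = 168, σ(61) = 62, σ(62) = 96, σ(63) = 104, σ(64) = 127, σ(65) = 84, σ(66) = 144, σ(67) = 68, σ(68) = 126, σ(69) = 96, σ(70) = 144, σ(71) = 72, σ(72) = 195, σ(73) = 74, σ(74) = 114, σ(75) = 124, σ(76) = 140, σ(77) = 96, σ(78) = 168, σ(79) = 80, σ(80) = 186, σ(81) = 121, σ(82) = 126, σ(83) = 84, σ(84) = 224, σ(85) = 108, σ(86) = 132, σ(87) = 120, σ(88) = 180, σ(89) = 90, σ(90) = 234, σ(91) = 112, σ(92) = 168, σ(93) = 128, σ(94) = 144, σ(95) = 120, σ(96) = 252, σ(97) = 98, σ(98) = 171, σ(99) = 156, σ(100) = 217, σ(101) = 102, σ(102) = 216, σ(103) = 104, σ(104) = 210, σ(105) = 192, σ(106) = 162, σ(107) = 108, σ(108) = 280, σ(109) = 110, σ(110) = 216, σ(111) = 152, σ(112) = 248, σ(113) = 114, σ(114) = 240, σ(115) = 144, σ(116) = 210, σ(117) = 182, σ(118) = 180, σ(119) = 144, σ(120) = 360, σ(121) = 133, σ(122) = 186, σ(123) = 168, σ(124) = 224, σ(125) = 156, σ(126) = 312, σ(127) = 128, σ(128) = 255, σ(129) = 176, σ(130) = 252, σ(131) = 132, σ(132) = 336, σ(133) = 160, σ(134) = 204, σ(135) = 240, σ(136) = 270, σ(137) = 138, σ(138) = 288, σ(139) = 140, σ(140) = 336, σ(141) = 192, σ(142) = 216, σ(143) = 168, σ(144) = 403, σ(145) = 180, σ(146) = 222, σ(147) = 228, σ(148) = 266, σ(149) = 150, σ(150) = 372, σ(151) = 152, σ(152) = 300, σ(153) = 234, σ(154) = 288, σ(155) = 192, σ(156) = 392, σ(157) = 158, σ(158) = 240, σ(159) = 216, σ(160) = 378, σ(161) = 192, σ(162) = 363, σ(163) = 164, σ(164) = 294, σ(165) = 288, σ(166) = 252, σ(167) = 168, σ(168) = 480, σ(169) = 183, σ(170) = 324, σ(171) = 260, σ(172) = 308, σ(173) = 174, σ(174) = 360, σ(175) = 248, σ(176) = 372, σ(177) = 240, σ(178) = 270, σ(179) = 180, σ(180) = 546, σ(181) = 182, σ(182) = 336, σ(183) = 248, σ(184) = 360, σ(185) = 228, σ(186) = 384, σ(187) = 216, σ(188) = 336, σ(189) = 320, σ(190) = 360, σ(191) = 192, σ(192) = 508, σ(193) = 194, σ(194) = 294, σ(195) = 336, σ(196) = 399. Summing all 196 values: 31713. (Average order: Σ_{n ≤ x} σ(n) ~ (π²/12) x². For x = 196, (π²/12)·196² ≈ 31595.89.)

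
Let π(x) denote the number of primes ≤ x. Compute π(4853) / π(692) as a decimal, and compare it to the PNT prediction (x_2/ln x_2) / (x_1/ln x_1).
π(4853)/π(692) = 650/125 ≈ 5.2000;  PNT prediction ≈ 5.4036.

π(692) = 125 and π(4853) = 650, so π(4853)/π(692) ≈ 5.2000. The PNT-predicted ratio is (4853/ln(4853)) / (692/ln(692)) ≈ 5.4036. The two agree to within a few percent, as expected.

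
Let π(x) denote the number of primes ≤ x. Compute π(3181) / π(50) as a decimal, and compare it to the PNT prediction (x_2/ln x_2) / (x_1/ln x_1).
π(3181)/π(50) = 450/15 ≈ 30.0000;  PNT prediction ≈ 30.8598.

π(50) = 15 and π(3181) = 450, so π(3181)/π(50) ≈ 30.0000. The PNT-predicted ratio is (3181/ln(3181)) / (50/ln(50)) ≈ 30.8598. The two agree to within a few percent, as expected.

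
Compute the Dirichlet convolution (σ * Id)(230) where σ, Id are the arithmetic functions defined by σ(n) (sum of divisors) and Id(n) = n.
(σ * Id)(230) = 2585

Divisors of 230: [1, 2, 5, 10, 23, 46, 115, 230]. For each d | 230:
  d = 1: σ(1) · Id(230/1) = 1 · 230 = 230
  d = 2: σ(2) · Id(230/2) = 3 · 115 = 345
  d = 5: σ(5) · Id(230/5) = 6 · 46 = 276
  d = 10: σ(10) · Id(230/10) = 18 · 23 = 414
  d = 23: σ(23) · Id(230/23) = 24 · 10 = 240
  d = 46: σ(46) · Id(230/46) = 72 · 5 = 360
  d = 115: σ(115) · Id(230/115) = 144 · 2 = 288
  d = 230: σ(230) · Id(230/230) = 432 · 1 = 432
Summing: (σ * Id)(230) = 230 + 345 + 276 + 414 + 240 + 360 + 288 + 432 = 2585.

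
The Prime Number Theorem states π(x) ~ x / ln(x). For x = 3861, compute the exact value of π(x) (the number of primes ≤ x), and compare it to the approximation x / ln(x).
π(3861) = 535;  x/ln(x) ≈ 467.51;  relative error ≈ 12.62%.

Directly count primes up to 3861: π(3861) = 535. The PNT approximation gives 3861/ln(3861) ≈ 3861/8.25868 ≈ 467.51. Relative error (π(x) − x/ln(x)) / π(x) ≈ 12.62%; the approximation is known to undercount slightly (Li(x) is a better estimate).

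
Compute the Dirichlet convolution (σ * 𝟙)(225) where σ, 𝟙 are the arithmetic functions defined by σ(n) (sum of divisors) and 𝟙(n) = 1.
(σ * 𝟙)(225) = 684

Divisors of 225: [1, 3, 5, 9, 15, 25, 45, 75, 225]. For each d | 225:
  d = 1: σ(1) · 𝟙(225/1) = 1 · 1 = 1
  d = 3: σ(3) · 𝟙(225/3) = 4 · 1 = 4
  d = 5: σ(5) · 𝟙(225/5) = 6 · 1 = 6
  d = 9: σ(9) · 𝟙(225/9) = 13 · 1 = 13
  d = 15: σ(15) · 𝟙(225/15) = 24 · 1 = 24
  d = 25: σ(25) · 𝟙(225/25) = 31 · 1 = 31
  d = 45: σ(45) · 𝟙(225/45) = 78 · 1 = 78
  d = 75: σ(75) · 𝟙(225/75) = 124 · 1 = 124
  d = 225: σ(225) · 𝟙(225/225) = 403 · 1 = 403
Summing: (σ * 𝟙)(225) = 1 + 4 + 6 + 13 + 24 + 31 + 78 + 124 + 403 = 684.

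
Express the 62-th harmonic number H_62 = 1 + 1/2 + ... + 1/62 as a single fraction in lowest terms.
H_62 = 928551009361054917576341971/197044480683803711251893600

Direct summation: H_62 = 1 + 1/2 + ... + 1/62. The least common denominator is lcm(1, ..., 62) = 591133442051411133755680800; over this denominator the numerator is 591133442051411133755680800 + 295566721025705566877840400 + 197044480683803711251893600 + 147783360512852783438920200 + 118226688410282226751136160 + 98522240341901855625946800 + 84447634578773019107954400 + 73891680256426391719460100 + 65681493561267903750631200 + 59113344205141113375568080 + 53739403822855557614152800 + 49261120170950927812973400 + 45471803234723933365821600 + 42223817289386509553977200 + 39408896136760742250378720 + 36945840128213195859730050 + 34772555414788890220922400 + 32840746780633951875315600 + 31112286423758480723983200 + 29556672102570556687784040 + 28149211526257673035984800 + 26869701911427778807076400 + 25701454002235266685029600 + 24630560085475463906486700 + 23645337682056445350227232 + 22735901617361966682910800 + 21893831187089301250210400 + 21111908644693254776988600 + 20383911794876245991575200 + 19704448068380371125189360 + 19068820711335843024376800 + 18472920064106597929865025 + 17913134607618519204717600 + 17386277707394445110461200 + 16889526915754603821590880 + 16420373390316975937657800 + 15976579514903003615018400 + 15556143211879240361991600 + 15157267744907977788607200 + 14778336051285278343892020 + 14417888830522222774528800 + 14074605763128836517992400 + 13747289350032817064085600 + 13434850955713889403538200 + 13136298712253580750126240 + 12850727001117633342514800 + 12577307277689598590546400 + 12315280042737731953243350 + 12063947796967574158279200 + 11822668841028222675113616 + 11590851804929630073640800 + 11367950808680983341455400 + 11153461170781342146333600 + 10946915593544650625105200 + 10747880764571111522830560 + 10555954322346627388494300 + 10370762141252826907994400 + 10191955897438122995787600 + 10019210882227307351791200 + 9852224034190185562594680 + 9690712164777231700912800 + 9534410355667921512188400 = 2785653028083164752729025913, so H_62 = 2785653028083164752729025913/591133442051411133755680800; reducing by gcd(2785653028083164752729025913, 591133442051411133755680800) = 3 gives 928551009361054917576341971/197044480683803711251893600 ≈ 4.71239. (The PNT-adjacent estimate ln(62) + γ ≈ 4.70435 matches within O(1/n).)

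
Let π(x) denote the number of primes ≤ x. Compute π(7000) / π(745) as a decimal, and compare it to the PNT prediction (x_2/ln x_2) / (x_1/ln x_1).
π(7000)/π(745) = 900/132 ≈ 6.8182;  PNT prediction ≈ 7.0185.

π(745) = 132 and π(7000) = 900, so π(7000)/π(745) ≈ 6.8182. The PNT-predicted ratio is (7000/ln(7000)) / (745/ln(745)) ≈ 7.0185. The two agree to within a few percent, as expected.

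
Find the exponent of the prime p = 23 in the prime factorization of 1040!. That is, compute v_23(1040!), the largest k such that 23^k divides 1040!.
v_23(1040!) = 46

Legendre's formula: v_p(n!) = Σ_{k ≥ 1} ⌊n / p^k⌋. For p = 23, n = 1040, the terms are:
  ⌊1040/23^1⌋ = ⌊1040/23⌋ = 45
  ⌊1040/23^2⌋ = ⌊1040/529⌋ = 1
(the next term ⌊1040/23^3⌋ = 0, terminating the sum). Summing: v_23(1040!) = 45 + 1 = 46.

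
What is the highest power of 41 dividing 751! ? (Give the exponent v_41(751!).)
v_41(751!) = 18

Legendre's formula: v_p(n!) = Σ_{k ≥ 1} ⌊n / p^k⌋. For p = 41, n = 751, the terms are:
  ⌊751/41^1⌋ = ⌊751/41⌋ = 18
(the next term ⌊751/41^2⌋ = 0, terminating the sum). Summing: v_41(751!) = 18 = 18.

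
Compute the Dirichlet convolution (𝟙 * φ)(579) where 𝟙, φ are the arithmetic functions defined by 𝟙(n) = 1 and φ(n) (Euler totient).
(𝟙 * φ)(579) = 579

Divisors of 579: [1, 3, 193, 579]. For each d | 579:
  d = 1: 𝟙(1) · φ(579/1) = 1 · 384 = 384
  d = 3: 𝟙(3) · φ(579/3) = 1 · 192 = 192
  d = 193: 𝟙(193) · φ(579/193) = 1 · 2 = 2
  d = 579: 𝟙(579) · φ(579/579) = 1 · 1 = 1
Summing: (𝟙 * φ)(579) = 384 + 192 + 2 + 1 = 579.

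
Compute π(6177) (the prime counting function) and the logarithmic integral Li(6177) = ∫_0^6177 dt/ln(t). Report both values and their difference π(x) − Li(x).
π(6177) = 804;  Li(6177) ≈ 820.73;  π(x) − Li(x) ≈ -16.73.

Direct count of primes ≤ 6177 gives π(6177) = 804. Numerical evaluation of the logarithmic integral gives Li(6177) ≈ 820.73. The difference π(x) − Li(x) ≈ -16.73 is typically negative for small/moderate x (Li(x) overestimates), though Littlewood's theorem shows this sign changes infinitely often.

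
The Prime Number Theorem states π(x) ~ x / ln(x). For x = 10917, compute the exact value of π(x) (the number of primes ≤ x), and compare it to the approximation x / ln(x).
π(10917) = 1327;  x/ln(x) ≈ 1174.11;  relative error ≈ 11.52%.

Directly count primes up to 10917: π(10917) = 1327. The PNT approximation gives 10917/ln(10917) ≈ 10917/9.29808 ≈ 1174.11. Relative error (π(x) − x/ln(x)) / π(x) ≈ 11.52%; the approximation is known to undercount slightly (Li(x) is a better estimate).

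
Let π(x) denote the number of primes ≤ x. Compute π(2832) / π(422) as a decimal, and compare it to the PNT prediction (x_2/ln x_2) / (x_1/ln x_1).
π(2832)/π(422) = 410/82 ≈ 5.0000;  PNT prediction ≈ 5.1036.

π(422) = 82 and π(2832) = 410, so π(2832)/π(422) ≈ 5.0000. The PNT-predicted ratio is (2832/ln(2832)) / (422/ln(422)) ≈ 5.1036. The two agree to within a few percent, as expected.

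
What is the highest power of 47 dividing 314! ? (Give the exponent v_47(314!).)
v_47(314!) = 6

Legendre's formula: v_p(n!) = Σ_{k ≥ 1} ⌊n / p^k⌋. For p = 47, n = 314, the terms are:
  ⌊314/47^1⌋ = ⌊314/47⌋ = 6
(the next term ⌊314/47^2⌋ = 0, terminating the sum). Summing: v_47(314!) = 6 = 6.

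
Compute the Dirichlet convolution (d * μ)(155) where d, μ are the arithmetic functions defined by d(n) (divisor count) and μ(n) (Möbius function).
(d * μ)(155) = 1

Divisors of 155: [1, 5, 31, 155]. For each d | 155:
  d = 1: d(1) · μ(155/1) = 1 · 1 = 1
  d = 5: d(5) · μ(155/5) = 2 · -1 = -2
  d = 31: d(31) · μ(155/31) = 2 · -1 = -2
  d = 155: d(155) · μ(155/155) = 4 · 1 = 4
Summing: (d * μ)(155) = 1 + -2 + -2 + 4 = 1.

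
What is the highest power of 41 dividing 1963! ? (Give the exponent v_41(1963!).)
v_41(1963!) = 48

Legendre's formula: v_p(n!) = Σ_{k ≥ 1} ⌊n / p^k⌋. For p = 41, n = 1963, the terms are:
  ⌊1963/41^1⌋ = ⌊1963/41⌋ = 47
  ⌊1963/41^2⌋ = ⌊1963/1681⌋ = 1
(the next term ⌊1963/41^3⌋ = 0, terminating the sum). Summing: v_41(1963!) = 47 + 1 = 48.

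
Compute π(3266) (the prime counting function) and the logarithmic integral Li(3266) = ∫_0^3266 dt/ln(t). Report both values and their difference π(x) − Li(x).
π(3266) = 461;  Li(3266) ≈ 475.81;  π(x) − Li(x) ≈ -14.81.

Direct count of primes ≤ 3266 gives π(3266) = 461. Numerical evaluation of the logarithmic integral gives Li(3266) ≈ 475.81. The difference π(x) − Li(x) ≈ -14.81 is typically negative for small/moderate x (Li(x) overestimates), though Littlewood's theorem shows this sign changes infinitely often.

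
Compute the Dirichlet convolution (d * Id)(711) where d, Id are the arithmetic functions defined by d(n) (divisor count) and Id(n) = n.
(d * Id)(711) = 1458

Divisors of 711: [1, 3, 9, 79, 237, 711]. For each d | 711:
  d = 1: d(1) · Id(711/1) = 1 · 711 = 711
  d = 3: d(3) · Id(711/3) = 2 · 237 = 474
  d = 9: d(9) · Id(711/9) = 3 · 79 = 237
  d = 79: d(79) · Id(711/79) = 2 · 9 = 18
  d = 237: d(237) · Id(711/237) = 4 · 3 = 12
  d = 711: d(711) · Id(711/711) = 6 · 1 = 6
Summing: (d * Id)(711) = 711 + 474 + 237 + 18 + 12 + 6 = 1458.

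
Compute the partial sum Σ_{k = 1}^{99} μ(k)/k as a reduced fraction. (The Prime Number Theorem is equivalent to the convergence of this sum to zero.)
Σ μ(k)/k = 11962644395524974654034383169459538/384261327324253070792183691221959345

Values of μ(k) for 1 ≤ k ≤ 99: μ(1) = 1, μ(2) = -1, μ(3) = -1, μ(5) = -1, μ(6) = 1, μ(7) = -1, μ(10) = 1, μ(11) = -1, μ(13) = -1, μ(14) = 1, μ(15) = 1, μ(17) = -1, μ(19) = -1, μ(21) = 1, μ(22) = 1, μ(23) = -1, μ(26) = 1, μ(29) = -1, μ(30) = -1, μ(31) = -1, μ(33) = 1, μ(34) = 1, μ(35) = 1, μ(37) = -1, μ(38) = 1, μ(39) = 1, μ(41) = -1, μ(42) = -1, μ(43) = -1, μ(46) = 1, μ(47) = -1, μ(51) = 1, μ(53) = -1, μ(55) = 1, μ(57) = 1, μ(58) = 1, μ(59) = -1, μ(61) = -1, μ(62) = 1, μ(65) = 1, μ(66) = -1, μ(67) = -1, μ(69) = 1, μ(70) = -1, μ(71) = -1, μ(73) = -1, μ(74) = 1, μ(77) = 1, μ(78) = -1, μ(79) = -1, μ(82) = 1, μ(83) = -1, μ(85) = 1, μ(86) = 1, μ(87) = 1, μ(89) = -1, μ(91) = 1, μ(93) = 1, μ(94) = 1, μ(95) = 1, μ(97) = -1, with μ = 0 on non-squarefree integers. Summing μ(k)/k for k where μ(k) ≠ 0 gives 11962644395524974654034383169459538/384261327324253070792183691221959345 ≈ 0.0311. (PNT ⟺ this sum → 0 as n → ∞.)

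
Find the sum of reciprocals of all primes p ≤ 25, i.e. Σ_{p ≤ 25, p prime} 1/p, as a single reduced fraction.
Σ 1/p = 334406399/223092870

π(25) = 9, so the primes ≤ 25 are [2, 3, 5, 7, 11, 13, 17, 19, 23]. Summing 1/p over these primes: 334406399/223092870 ≈ 1.4990. Mertens estimate ln ln(25) + 0.2615 ≈ 1.4305.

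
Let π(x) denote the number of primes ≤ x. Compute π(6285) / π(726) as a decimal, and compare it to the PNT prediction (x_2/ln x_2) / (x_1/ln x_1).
π(6285)/π(726) = 817/128 ≈ 6.3828;  PNT prediction ≈ 6.5206.

π(726) = 128 and π(6285) = 817, so π(6285)/π(726) ≈ 6.3828. The PNT-predicted ratio is (6285/ln(6285)) / (726/ln(726)) ≈ 6.5206. The two agree to within a few percent, as expected.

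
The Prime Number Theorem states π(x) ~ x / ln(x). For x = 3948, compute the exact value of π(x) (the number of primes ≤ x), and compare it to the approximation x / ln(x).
π(3948) = 548;  x/ln(x) ≈ 476.76;  relative error ≈ 13.00%.

Directly count primes up to 3948: π(3948) = 548. The PNT approximation gives 3948/ln(3948) ≈ 3948/8.28096 ≈ 476.76. Relative error (π(x) − x/ln(x)) / π(x) ≈ 13.00%; the approximation is known to undercount slightly (Li(x) is a better estimate).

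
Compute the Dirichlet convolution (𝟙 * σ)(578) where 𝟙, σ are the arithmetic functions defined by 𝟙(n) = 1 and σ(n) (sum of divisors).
(𝟙 * σ)(578) = 1304

Divisors of 578: [1, 2, 17, 34, 289, 578]. For each d | 578:
  d = 1: 𝟙(1) · σ(578/1) = 1 · 921 = 921
  d = 2: 𝟙(2) · σ(578/2) = 1 · 307 = 307
  d = 17: 𝟙(17) · σ(578/17) = 1 · 54 = 54
  d = 34: 𝟙(34) · σ(578/34) = 1 · 18 = 18
  d = 289: 𝟙(289) · σ(578/289) = 1 · 3 = 3
  d = 578: 𝟙(578) · σ(578/578) = 1 · 1 = 1
Summing: (𝟙 * σ)(578) = 921 + 307 + 54 + 18 + 3 + 1 = 1304.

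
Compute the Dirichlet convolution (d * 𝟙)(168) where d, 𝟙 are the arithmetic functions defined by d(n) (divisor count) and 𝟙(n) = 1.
(d * 𝟙)(168) = 90

Divisors of 168: [1, 2, 3, 4, 6, 7, 8, 12, 14, 21, 24, 28, 42, 56, 84, 168]. For each d | 168:
  d = 1: d(1) · 𝟙(168/1) = 1 · 1 = 1
  d = 2: d(2) · 𝟙(168/2) = 2 · 1 = 2
  d = 3: d(3) · 𝟙(168/3) = 2 · 1 = 2
  d = 4: d(4) · 𝟙(168/4) = 3 · 1 = 3
  d = 6: d(6) · 𝟙(168/6) = 4 · 1 = 4
  d = 7: d(7) · 𝟙(168/7) = 2 · 1 = 2
  d = 8: d(8) · 𝟙(168/8) = 4 · 1 = 4
  d = 12: d(12) · 𝟙(168/12) = 6 · 1 = 6
  d = 14: d(14) · 𝟙(168/14) = 4 · 1 = 4
  d = 21: d(21) · 𝟙(168/21) = 4 · 1 = 4
  d = 24: d(24) · 𝟙(168/24) = 8 · 1 = 8
  d = 28: d(28) · 𝟙(168/28) = 6 · 1 = 6
  d = 42: d(42) · 𝟙(168/42) = 8 · 1 = 8
  d = 56: d(56) · 𝟙(168/56) = 8 · 1 = 8
  d = 84: d(84) · 𝟙(168/84) = 12 · 1 = 12
  d = 168: d(168) · 𝟙(168/168) = 16 · 1 = 16
Summing: (d * 𝟙)(168) = 1 + 2 + 2 + 3 + 4 + 2 + 4 + 6 + 4 + 4 + 8 + 6 + 8 + 8 + 12 + 16 = 90.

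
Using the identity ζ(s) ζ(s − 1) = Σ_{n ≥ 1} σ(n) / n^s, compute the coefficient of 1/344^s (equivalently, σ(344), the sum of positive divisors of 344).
σ(344) = 660

In the product (Σ m^0/m^s)(Σ k / k^s) = Σ (Σ_{d | n} d) / n^s, the coefficient of 1/n^s is σ(n) = Σ_{d | n} d. For n = 344, divisors are [1, 2, 4, 8, 43, 86, 172, 344]; summing: σ(344) = 660.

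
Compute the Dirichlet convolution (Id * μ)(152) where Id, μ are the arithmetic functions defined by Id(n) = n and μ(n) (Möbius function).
(Id * μ)(152) = 72

Divisors of 152: [1, 2, 4, 8, 19, 38, 76, 152]. For each d | 152:
  d = 1: Id(1) · μ(152/1) = 1 · 0 = 0
  d = 2: Id(2) · μ(152/2) = 2 · 0 = 0
  d = 4: Id(4) · μ(152/4) = 4 · 1 = 4
  d = 8: Id(8) · μ(152/8) = 8 · -1 = -8
  d = 19: Id(19) · μ(152/19) = 19 · 0 = 0
  d = 38: Id(38) · μ(152/38) = 38 · 0 = 0
  d = 76: Id(76) · μ(152/76) = 76 · -1 = -76
  d = 152: Id(152) · μ(152/152) = 152 · 1 = 152
Summing: (Id * μ)(152) = 0 + 0 + 4 + -8 + 0 + 0 + -76 + 152 = 72.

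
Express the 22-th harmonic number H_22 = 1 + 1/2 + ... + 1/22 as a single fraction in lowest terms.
H_22 = 19093197/5173168

Direct summation: H_22 = 1 + 1/2 + ... + 1/22. The least common denominator is lcm(1, ..., 22) = 232792560; over this denominator the numerator is 232792560 + 116396280 + 77597520 + 58198140 + 46558512 + 38798760 + 33256080 + 29099070 + 25865840 + 23279256 + 21162960 + 19399380 + 17907120 + 16628040 + 15519504 + 14549535 + 13693680 + 12932920 + 12252240 + 11639628 + 11085360 + 10581480 = 859193865, so H_22 = 859193865/232792560; reducing by gcd(859193865, 232792560) = 45 gives 19093197/5173168 ≈ 3.69081. (The PNT-adjacent estimate ln(22) + γ ≈ 3.66826 matches within O(1/n).)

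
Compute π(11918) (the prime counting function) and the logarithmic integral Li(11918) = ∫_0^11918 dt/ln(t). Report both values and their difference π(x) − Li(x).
π(11918) = 1427;  Li(11918) ≈ 1452.37;  π(x) − Li(x) ≈ -25.37.

Direct count of primes ≤ 11918 gives π(11918) = 1427. Numerical evaluation of the logarithmic integral gives Li(11918) ≈ 1452.37. The difference π(x) − Li(x) ≈ -25.37 is typically negative for small/moderate x (Li(x) overestimates), though Littlewood's theorem shows this sign changes infinitely often.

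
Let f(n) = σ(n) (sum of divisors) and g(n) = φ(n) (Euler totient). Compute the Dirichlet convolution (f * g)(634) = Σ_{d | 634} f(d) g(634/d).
(σ * φ)(634) = 2536

Divisors of 634: [1, 2, 317, 634]. For each d | 634:
  d = 1: σ(1) · φ(634/1) = 1 · 316 = 316
  d = 2: σ(2) · φ(634/2) = 3 · 316 = 948
  d = 317: σ(317) · φ(634/317) = 318 · 1 = 318
  d = 634: σ(634) · φ(634/634) = 954 · 1 = 954
Summing: (σ * φ)(634) = 316 + 948 + 318 + 954 = 2536.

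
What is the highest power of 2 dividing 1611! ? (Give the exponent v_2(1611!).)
v_2(1611!) = 1605

Legendre's formula: v_p(n!) = Σ_{k ≥ 1} ⌊n / p^k⌋. For p = 2, n = 1611, the terms are:
  ⌊1611/2^1⌋ = ⌊1611/2⌋ = 805
  ⌊1611/2^2⌋ = ⌊1611/4⌋ = 402
  ⌊1611/2^3⌋ = ⌊1611/8⌋ = 201
  ⌊1611/2^4⌋ = ⌊1611/16⌋ = 100
  ⌊1611/2^5⌋ = ⌊1611/32⌋ = 50
  ⌊1611/2^6⌋ = ⌊1611/64⌋ = 25
  ⌊1611/2^7⌋ = ⌊1611/128⌋ = 12
  ⌊1611/2^8⌋ = ⌊1611/256⌋ = 6
  ⌊1611/2^9⌋ = ⌊1611/512⌋ = 3
  ⌊1611/2^10⌋ = ⌊1611/1024⌋ = 1
(the next term ⌊1611/2^11⌋ = 0, terminating the sum). Summing: v_2(1611!) = 805 + 402 + 201 + 100 + 50 + 25 + 12 + 6 + 3 + 1 = 1605.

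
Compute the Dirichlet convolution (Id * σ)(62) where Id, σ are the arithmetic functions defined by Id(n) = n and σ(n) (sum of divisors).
(Id * σ)(62) = 315

Divisors of 62: [1, 2, 31, 62]. For each d | 62:
  d = 1: Id(1) · σ(62/1) = 1 · 96 = 96
  d = 2: Id(2) · σ(62/2) = 2 · 32 = 64
  d = 31: Id(31) · σ(62/31) = 31 · 3 = 93
  d = 62: Id(62) · σ(62/62) = 62 · 1 = 62
Summing: (Id * σ)(62) = 96 + 64 + 93 + 62 = 315.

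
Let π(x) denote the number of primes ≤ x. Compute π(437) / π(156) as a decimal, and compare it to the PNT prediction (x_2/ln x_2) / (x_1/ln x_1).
π(437)/π(156) = 84/36 ≈ 2.3333;  PNT prediction ≈ 2.3267.

π(156) = 36 and π(437) = 84, so π(437)/π(156) ≈ 2.3333. The PNT-predicted ratio is (437/ln(437)) / (156/ln(156)) ≈ 2.3267. The two agree to within a few percent, as expected.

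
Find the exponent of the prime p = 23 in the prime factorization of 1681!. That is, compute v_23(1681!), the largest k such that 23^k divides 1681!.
v_23(1681!) = 76

Legendre's formula: v_p(n!) = Σ_{k ≥ 1} ⌊n / p^k⌋. For p = 23, n = 1681, the terms are:
  ⌊1681/23^1⌋ = ⌊1681/23⌋ = 73
  ⌊1681/23^2⌋ = ⌊1681/529⌋ = 3
(the next term ⌊1681/23^3⌋ = 0, terminating the sum). Summing: v_23(1681!) = 73 + 3 = 76.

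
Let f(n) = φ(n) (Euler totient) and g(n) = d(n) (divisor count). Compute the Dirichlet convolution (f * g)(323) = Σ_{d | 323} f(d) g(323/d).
(φ * d)(323) = 360

Divisors of 323: [1, 17, 19, 323]. For each d | 323:
  d = 1: φ(1) · d(323/1) = 1 · 4 = 4
  d = 17: φ(17) · d(323/17) = 16 · 2 = 32
  d = 19: φ(19) · d(323/19) = 18 · 2 = 36
  d = 323: φ(323) · d(323/323) = 288 · 1 = 288
Summing: (φ * d)(323) = 4 + 32 + 36 + 288 = 360.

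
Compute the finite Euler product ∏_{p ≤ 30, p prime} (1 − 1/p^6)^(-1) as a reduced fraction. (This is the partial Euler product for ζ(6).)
∏ = 72490271559216474168912845656112612875/71254500493223560043941297249880899584

The primes p ≤ 30 are [2, 3, 5, 7, 11, 13, 17, 19, 23, 29]. For each prime, (1 − 1/p^6)^(-1) = p^6 / (p^6 − 1). The product is (1 − 1/2^6)^(-1), (1 − 1/3^6)^(-1), (1 − 1/5^6)^(-1), (1 − 1/7^6)^(-1), (1 − 1/11^6)^(-1), (1 − 1/13^6)^(-1), (1 − 1/17^6)^(-1), (1 − 1/19^6)^(-1), (1 − 1/23^6)^(-1), (1 − 1/29^6)^(-1) = ∏ p^6 / (p^6 − 1) = 72490271559216474168912845656112612875/71254500493223560043941297249880899584.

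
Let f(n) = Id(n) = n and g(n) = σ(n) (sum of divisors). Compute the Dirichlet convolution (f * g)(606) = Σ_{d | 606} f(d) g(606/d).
(Id * σ)(606) = 7105

Divisors of 606: [1, 2, 3, 6, 101, 202, 303, 606]. For each d | 606:
  d = 1: Id(1) · σ(606/1) = 1 · 1224 = 1224
  d = 2: Id(2) · σ(606/2) = 2 · 408 = 816
  d = 3: Id(3) · σ(606/3) = 3 · 306 = 918
  d = 6: Id(6) · σ(606/6) = 6 · 102 = 612
  d = 101: Id(101) · σ(606/101) = 101 · 12 = 1212
  d = 202: Id(202) · σ(606/202) = 202 · 4 = 808
  d = 303: Id(303) · σ(606/303) = 303 · 3 = 909
  d = 606: Id(606) · σ(606/606) = 606 · 1 = 606
Summing: (Id * σ)(606) = 1224 + 816 + 918 + 612 + 1212 + 808 + 909 + 606 = 7105.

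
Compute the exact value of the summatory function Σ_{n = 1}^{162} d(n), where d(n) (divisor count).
Σ_{n ≤ 162} d(n) = 856

Compute d(n) for each 1 ≤ n ≤ 162: d(1) = 1, d(2) = 2, d(3) = 2, d(4) = 3, d(5) = 2, d(6) = 4, d(7) = 2, d(8) = 4, d(9) = 3, d(10) = 4, d(11) = 2, d(12) = 6, d(13) = 2, d(14) = 4, d(15) = 4, d(16) = 5, d(17) = 2, d(18) = 6, d(19) = 2, d(20) = 6, d(21) = 4, d(22) = 4, d(23) = 2, d(24) = 8, d(25) = 3, d(26) = 4, d(27) = 4, d(28) = 6, d(29) = 2, d(30) = 8, d(31) = 2, d(32) = 6, d(33) = 4, d(34) = 4, d(35) = 4, d(36) = 9, d(37) = 2, d(38) = 4, d(39) = 4, d(40) = 8, d(41) = 2, d(42) = 8, d(43) = 2, d(44) = 6, d(45) = 6, d(46) = 4, d(47) = 2, d(48) = 10, d(49) = 3, d(50) = 6, d(51) = 4, d(52) = 6, d(53) = 2, d(54) = 8, d(55) = 4, d(56) = 8, d(57) = 4, d(58) = 4, d(59) = 2, d(60) = 12, d(61) = 2, d(62) = 4, d(63) = 6, d(64) = 7, d(65) = 4, d(66) = 8, d(67) = 2, d(68) = 6, d(69) = 4, d(70) = 8, d(71) = 2, d(72) = 12, d(73) = 2, d(74) = 4, d(75) = 6, d(76) = 6, d(77) = 4, d(78) = 8, d(79) = 2, d(80) = 10, d(81) = 5, d(82) = 4, d(83) = 2, d(84) = 12, d(85) = 4, d(86) = 4, d(87) = 4, d(88) = 8, d(89) = 2, d(90) = 12, d(91) = 4, d(92) = 6, d(93) = 4, d(94) = 4, d(95) = 4, d(96) = 12, d(97) = 2, d(98) = 6, d(99) = 6, d(100) = 9, d(101) = 2, d(102) = 8, d(103) = 2, d(104) = 8, d(105) = 8, d(106) = 4, d(107) = 2, d(108) = 12, d(109) = 2, d(110) = 8, d(111) = 4, d(112) = 10, d(113) = 2, d(114) = 8, d(115) = 4, d(116) = 6, d(117) = 6, d(118) = 4, d(119) = 4, d(120) = 16, d(121) = 3, d(122) = 4, d(123) = 4, d(124) = 6, d(125) = 4, d(126) = 12, d(127) = 2, d(128) = 8, d(129) = 4, d(130) = 8, d(131) = 2, d(132) = 12, d(133) = 4, d(134) = 4, d(135) = 8, d(136) = 8, d(137) = 2, d(138) = 8, d(139) = 2, d(140) = 12, d(141) = 4, d(142) = 4, d(143) = 4, d(144) = 15, d(145) = 4, d(146) = 4, d(147) = 6, d(148) = 6, d(149) = 2, d(150) = 12, d(151) = 2, d(152) = 8, d(153) = 6, d(154) = 8, d(155) = 4, d(156) = 12, d(157) = 2, d(158) = 4, d(159) = 4, d(160) = 12, d(161) = 4, d(162) = 10. Summing all 162 values: 856. (Dirichlet's divisor formula: Σ_{n ≤ x} d(n) = x ln(x) + (2γ − 1) x + O(√x). For x = 162, the asymptotic estimate is ≈ 849.21.)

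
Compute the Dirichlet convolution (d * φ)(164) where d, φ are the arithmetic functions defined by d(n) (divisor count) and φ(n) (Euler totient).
(d * φ)(164) = 294

Divisors of 164: [1, 2, 4, 41, 82, 164]. For each d | 164:
  d = 1: d(1) · φ(164/1) = 1 · 80 = 80
  d = 2: d(2) · φ(164/2) = 2 · 40 = 80
  d = 4: d(4) · φ(164/4) = 3 · 40 = 120
  d = 41: d(41) · φ(164/41) = 2 · 2 = 4
  d = 82: d(82) · φ(164/82) = 4 · 1 = 4
  d = 164: d(164) · φ(164/164) = 6 · 1 = 6
Summing: (d * φ)(164) = 80 + 80 + 120 + 4 + 4 + 6 = 294.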